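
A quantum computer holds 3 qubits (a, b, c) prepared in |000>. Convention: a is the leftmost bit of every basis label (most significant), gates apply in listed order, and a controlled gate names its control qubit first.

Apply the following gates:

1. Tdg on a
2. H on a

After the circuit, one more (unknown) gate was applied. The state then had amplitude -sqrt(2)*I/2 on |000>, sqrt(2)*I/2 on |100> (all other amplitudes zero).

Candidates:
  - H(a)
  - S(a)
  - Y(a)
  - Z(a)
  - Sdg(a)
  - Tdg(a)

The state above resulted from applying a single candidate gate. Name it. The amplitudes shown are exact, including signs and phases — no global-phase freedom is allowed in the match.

The applied gate was Y(a).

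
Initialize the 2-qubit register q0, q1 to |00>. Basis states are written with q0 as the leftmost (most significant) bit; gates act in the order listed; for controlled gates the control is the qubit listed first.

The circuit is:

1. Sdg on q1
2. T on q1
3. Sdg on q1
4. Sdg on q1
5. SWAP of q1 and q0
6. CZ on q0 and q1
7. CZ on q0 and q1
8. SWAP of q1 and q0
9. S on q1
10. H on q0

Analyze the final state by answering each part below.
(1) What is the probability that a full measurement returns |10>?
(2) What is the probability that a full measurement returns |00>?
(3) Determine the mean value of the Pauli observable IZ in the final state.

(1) The probability of measuring |10> is 1/2. Key observation: the block from step 4 through step 9 cancels to the identity and can be dropped.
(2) The probability of measuring |00> is 1/2.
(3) The observable IZ averages to 1.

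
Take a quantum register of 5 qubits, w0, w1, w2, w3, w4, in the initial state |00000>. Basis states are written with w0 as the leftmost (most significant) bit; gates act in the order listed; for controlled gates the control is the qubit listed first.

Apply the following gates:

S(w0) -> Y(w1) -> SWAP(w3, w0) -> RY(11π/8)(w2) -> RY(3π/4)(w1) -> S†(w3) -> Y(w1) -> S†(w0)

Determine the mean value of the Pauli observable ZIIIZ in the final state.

The observable ZIIIZ averages to 1.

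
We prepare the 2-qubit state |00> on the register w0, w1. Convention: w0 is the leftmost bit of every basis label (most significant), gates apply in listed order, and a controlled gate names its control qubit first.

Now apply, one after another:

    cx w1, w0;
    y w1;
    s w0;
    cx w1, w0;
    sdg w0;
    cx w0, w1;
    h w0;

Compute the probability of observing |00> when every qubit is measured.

Outcome |00> occurs with probability 1/2.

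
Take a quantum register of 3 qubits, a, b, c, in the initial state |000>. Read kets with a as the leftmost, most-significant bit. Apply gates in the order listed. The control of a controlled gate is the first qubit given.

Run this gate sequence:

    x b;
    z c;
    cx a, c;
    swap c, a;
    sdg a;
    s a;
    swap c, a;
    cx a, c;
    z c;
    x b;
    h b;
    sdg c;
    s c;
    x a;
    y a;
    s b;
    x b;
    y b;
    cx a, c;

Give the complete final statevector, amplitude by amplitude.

After the circuit, the state carries amplitude -sqrt(2)/2 on |000>, sqrt(2)*I/2 on |010>, and 0 on every other basis state. Key observation: the block from step 2 through step 9 cancels to the identity and can be dropped.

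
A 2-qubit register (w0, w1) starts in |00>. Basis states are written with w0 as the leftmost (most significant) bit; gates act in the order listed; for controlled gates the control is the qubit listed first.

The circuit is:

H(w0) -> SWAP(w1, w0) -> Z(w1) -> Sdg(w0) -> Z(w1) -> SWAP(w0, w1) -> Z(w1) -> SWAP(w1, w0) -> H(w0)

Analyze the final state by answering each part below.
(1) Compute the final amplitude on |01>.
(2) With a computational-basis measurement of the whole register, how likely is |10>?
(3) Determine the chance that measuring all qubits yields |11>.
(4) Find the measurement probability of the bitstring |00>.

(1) The final state's coefficient on |01> equals 1/2.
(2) A full measurement returns |10> with probability 1/4.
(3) The probability of measuring |11> is 1/4.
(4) Outcome |00> occurs with probability 1/4.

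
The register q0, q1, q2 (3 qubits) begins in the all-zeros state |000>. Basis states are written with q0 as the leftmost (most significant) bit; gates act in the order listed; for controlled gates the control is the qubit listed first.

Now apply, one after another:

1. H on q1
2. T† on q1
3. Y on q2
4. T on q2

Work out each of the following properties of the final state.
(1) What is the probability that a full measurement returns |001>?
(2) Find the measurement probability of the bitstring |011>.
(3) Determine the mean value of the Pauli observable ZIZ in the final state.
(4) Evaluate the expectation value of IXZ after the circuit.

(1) Outcome |001> occurs with probability 1/2.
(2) Outcome |011> occurs with probability 1/2.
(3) The observable ZIZ averages to -1.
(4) The observable IXZ averages to -sqrt(2)/2.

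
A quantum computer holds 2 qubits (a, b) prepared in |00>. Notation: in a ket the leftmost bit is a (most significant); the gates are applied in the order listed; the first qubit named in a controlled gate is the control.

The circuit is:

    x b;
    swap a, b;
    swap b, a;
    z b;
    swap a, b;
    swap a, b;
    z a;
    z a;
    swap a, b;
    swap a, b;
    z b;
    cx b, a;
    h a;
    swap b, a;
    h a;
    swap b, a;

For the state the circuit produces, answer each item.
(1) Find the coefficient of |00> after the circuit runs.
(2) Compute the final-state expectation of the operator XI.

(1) The amplitude on |00> is 1/2. Key observation: gates 4-11 undo each other exactly, leaving only the rest of the circuit to track.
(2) The expectation value of XI is -1.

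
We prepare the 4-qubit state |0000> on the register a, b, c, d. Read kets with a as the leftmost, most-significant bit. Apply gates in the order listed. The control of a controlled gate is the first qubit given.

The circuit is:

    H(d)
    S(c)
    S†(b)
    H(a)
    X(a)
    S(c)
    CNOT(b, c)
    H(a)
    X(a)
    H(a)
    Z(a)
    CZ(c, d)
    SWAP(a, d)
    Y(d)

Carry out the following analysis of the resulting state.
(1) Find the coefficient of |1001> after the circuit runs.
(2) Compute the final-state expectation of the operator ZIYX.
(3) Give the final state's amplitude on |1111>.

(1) |1001> carries amplitude I/2 in the final state. Key observation: steps 8-11 multiply out to the identity, so the circuit reduces to the remaining gates.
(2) In the final state, ZIYX has expectation 0.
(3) The final state's coefficient on |1111> equals 0.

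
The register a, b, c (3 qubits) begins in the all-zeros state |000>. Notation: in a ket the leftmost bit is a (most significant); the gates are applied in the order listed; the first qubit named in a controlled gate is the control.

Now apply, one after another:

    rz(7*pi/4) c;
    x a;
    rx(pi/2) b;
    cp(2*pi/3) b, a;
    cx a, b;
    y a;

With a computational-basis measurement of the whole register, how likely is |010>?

A full measurement returns |010> with probability 1/2.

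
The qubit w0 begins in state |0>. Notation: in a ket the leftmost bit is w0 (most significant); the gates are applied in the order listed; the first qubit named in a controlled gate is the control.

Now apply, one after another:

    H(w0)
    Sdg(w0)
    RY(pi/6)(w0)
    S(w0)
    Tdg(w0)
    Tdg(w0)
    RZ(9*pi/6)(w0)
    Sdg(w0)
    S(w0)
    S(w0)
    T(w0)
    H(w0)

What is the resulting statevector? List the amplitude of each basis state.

The final amplitudes are (-sqrt(6) - sqrt(2) - sqrt(6)*I + sqrt(2)*I - (-sqrt(6) - sqrt(2) - sqrt(6)*I + sqrt(2)*I)*exp(3*I*pi/4))*exp(I*pi/4)/8 on |0>, (-sqrt(6) - sqrt(2) - sqrt(6)*I - (sqrt(2) + sqrt(6) - sqrt(2)*I + sqrt(6)*I)*exp(3*I*pi/4) + sqrt(2)*I)*exp(I*pi/4)/8 on |1>.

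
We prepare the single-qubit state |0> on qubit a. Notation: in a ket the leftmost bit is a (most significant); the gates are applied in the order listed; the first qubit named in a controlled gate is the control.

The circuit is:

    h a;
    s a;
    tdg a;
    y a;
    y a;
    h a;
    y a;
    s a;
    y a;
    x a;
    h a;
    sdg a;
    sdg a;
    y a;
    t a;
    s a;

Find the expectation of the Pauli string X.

The observable X averages to 1/2.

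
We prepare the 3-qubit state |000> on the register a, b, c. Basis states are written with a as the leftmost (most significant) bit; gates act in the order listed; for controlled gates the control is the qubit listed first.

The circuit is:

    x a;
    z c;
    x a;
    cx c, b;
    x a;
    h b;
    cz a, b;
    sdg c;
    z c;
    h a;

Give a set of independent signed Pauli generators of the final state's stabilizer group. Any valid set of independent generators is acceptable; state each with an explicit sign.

The stabilizer group can be generated by -XII, -IXI, +IIZ, among other valid generating sets.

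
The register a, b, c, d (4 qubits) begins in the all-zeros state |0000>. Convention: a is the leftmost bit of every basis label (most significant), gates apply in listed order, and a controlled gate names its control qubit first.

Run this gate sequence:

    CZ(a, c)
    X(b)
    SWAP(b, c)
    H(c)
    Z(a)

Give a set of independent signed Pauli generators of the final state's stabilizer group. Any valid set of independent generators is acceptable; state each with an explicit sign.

The stabilizer group can be generated by -IIXI, +ZIII, +IZII, +IIIZ, among other valid generating sets.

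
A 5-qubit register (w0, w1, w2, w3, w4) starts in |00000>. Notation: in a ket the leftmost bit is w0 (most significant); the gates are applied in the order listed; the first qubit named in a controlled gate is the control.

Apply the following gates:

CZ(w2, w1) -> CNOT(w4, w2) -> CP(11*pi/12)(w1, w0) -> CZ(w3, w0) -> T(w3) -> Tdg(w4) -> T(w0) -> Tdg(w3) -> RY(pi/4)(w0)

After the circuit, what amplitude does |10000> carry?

The amplitude on |10000> is sqrt(2 - sqrt(2))/2.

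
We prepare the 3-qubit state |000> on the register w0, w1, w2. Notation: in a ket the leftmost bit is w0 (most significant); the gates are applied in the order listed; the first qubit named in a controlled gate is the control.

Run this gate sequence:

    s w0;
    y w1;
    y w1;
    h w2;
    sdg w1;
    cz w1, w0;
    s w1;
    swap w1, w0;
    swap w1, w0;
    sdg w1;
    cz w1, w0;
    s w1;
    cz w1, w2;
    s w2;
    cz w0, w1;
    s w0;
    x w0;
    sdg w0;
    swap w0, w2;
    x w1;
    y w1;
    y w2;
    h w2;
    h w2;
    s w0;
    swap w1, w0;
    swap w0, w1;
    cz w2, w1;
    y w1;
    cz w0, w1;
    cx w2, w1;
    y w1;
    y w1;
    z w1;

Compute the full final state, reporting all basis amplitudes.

After the circuit, the state carries amplitude sqrt(2)/2 on |010>, sqrt(2)/2 on |110>, and 0 on every other basis state. Key observation: gates 5-12 undo each other exactly, leaving only the rest of the circuit to track.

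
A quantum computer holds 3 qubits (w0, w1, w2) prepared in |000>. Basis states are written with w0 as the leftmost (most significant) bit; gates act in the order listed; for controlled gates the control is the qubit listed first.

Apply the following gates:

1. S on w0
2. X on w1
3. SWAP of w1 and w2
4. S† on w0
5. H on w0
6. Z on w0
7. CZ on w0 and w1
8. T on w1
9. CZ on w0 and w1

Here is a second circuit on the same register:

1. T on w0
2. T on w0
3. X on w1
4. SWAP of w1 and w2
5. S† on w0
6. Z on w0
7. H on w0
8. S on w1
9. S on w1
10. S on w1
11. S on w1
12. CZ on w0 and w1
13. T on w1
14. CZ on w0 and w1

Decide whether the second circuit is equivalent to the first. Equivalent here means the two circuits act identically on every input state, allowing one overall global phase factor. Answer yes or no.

No, they are not equivalent — no single phase factor reconciles the two unitaries.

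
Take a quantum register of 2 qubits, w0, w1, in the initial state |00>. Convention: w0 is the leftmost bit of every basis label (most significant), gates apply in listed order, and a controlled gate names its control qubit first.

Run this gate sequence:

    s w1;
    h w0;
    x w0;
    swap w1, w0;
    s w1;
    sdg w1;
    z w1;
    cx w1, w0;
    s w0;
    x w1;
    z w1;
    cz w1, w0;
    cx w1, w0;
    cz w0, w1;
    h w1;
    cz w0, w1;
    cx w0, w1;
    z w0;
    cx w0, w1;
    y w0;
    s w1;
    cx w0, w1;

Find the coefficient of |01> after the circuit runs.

|01> carries amplitude -1/2 - I/2 in the final state. Key observation: steps 5-6 multiply out to the identity, so the circuit reduces to the remaining gates.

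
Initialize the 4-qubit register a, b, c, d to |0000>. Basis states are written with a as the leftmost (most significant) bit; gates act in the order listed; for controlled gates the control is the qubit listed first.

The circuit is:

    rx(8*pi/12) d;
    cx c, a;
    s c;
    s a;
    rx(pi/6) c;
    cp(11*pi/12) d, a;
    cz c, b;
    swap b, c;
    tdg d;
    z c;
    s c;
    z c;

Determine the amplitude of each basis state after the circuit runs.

After the circuit, the state carries amplitude sqrt(2)/8 + sqrt(6)/8 on |0000>, (-3*sqrt(2) - sqrt(6))*exp(I*pi/4)/8 on |0001>, I*(-sqrt(6) + sqrt(2))/8 on |0100>, (-sqrt(6) + 3*sqrt(2))*exp(3*I*pi/4)/8 on |0101>, and 0 on every other basis state.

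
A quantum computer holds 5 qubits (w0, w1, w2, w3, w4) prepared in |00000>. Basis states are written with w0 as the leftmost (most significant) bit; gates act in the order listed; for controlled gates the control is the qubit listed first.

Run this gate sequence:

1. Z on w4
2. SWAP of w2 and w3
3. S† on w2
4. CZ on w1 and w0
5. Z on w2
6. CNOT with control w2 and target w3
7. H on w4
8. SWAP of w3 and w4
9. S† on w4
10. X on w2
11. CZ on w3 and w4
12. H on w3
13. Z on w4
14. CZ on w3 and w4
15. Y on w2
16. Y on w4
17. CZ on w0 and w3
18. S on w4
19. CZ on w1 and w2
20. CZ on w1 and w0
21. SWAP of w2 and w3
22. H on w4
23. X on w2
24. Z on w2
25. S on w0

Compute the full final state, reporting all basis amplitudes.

The resulting statevector has amplitude -sqrt(2)*I/2 on |00100>, sqrt(2)*I/2 on |00101>, and 0 on every other basis state.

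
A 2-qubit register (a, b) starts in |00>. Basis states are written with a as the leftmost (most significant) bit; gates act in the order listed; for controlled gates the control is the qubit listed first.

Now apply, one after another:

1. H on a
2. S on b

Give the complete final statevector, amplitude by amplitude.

The final amplitudes are sqrt(2)/2 on |00>, 0 on |01>, sqrt(2)/2 on |10>, 0 on |11>.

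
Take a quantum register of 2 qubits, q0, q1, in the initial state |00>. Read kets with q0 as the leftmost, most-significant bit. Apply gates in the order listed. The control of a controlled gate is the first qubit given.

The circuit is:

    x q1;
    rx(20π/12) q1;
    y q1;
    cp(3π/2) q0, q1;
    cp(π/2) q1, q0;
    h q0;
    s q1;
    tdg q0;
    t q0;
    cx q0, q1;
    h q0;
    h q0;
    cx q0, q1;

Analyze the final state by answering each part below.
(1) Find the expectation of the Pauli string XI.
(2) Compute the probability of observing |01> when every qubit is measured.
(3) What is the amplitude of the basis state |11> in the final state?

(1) The expectation value of XI is 1.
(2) The probability of measuring |01> is 1/8.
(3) |11> carries amplitude sqrt(2)*I/4 in the final state.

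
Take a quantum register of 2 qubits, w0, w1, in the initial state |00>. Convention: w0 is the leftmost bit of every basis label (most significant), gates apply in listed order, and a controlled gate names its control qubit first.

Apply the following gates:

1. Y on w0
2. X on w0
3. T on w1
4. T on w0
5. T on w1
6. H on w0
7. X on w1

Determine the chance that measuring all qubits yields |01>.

A full measurement returns |01> with probability 1/2.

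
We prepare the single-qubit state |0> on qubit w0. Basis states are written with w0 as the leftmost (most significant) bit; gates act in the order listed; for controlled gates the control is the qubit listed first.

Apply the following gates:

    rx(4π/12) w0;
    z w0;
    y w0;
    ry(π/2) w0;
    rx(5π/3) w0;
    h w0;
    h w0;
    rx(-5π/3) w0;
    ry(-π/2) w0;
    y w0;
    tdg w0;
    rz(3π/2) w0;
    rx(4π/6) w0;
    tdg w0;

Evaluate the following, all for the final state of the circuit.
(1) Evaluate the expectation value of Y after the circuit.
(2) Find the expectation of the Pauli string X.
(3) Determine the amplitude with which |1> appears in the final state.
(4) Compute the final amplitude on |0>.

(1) In the final state, Y has expectation -sqrt(6)/8 - sqrt(3)/8. Key observation: the block from step 3 through step 10 cancels to the identity and can be dropped.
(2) The expectation value of X is sqrt(3)*(3 - sqrt(2))/8.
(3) The amplitude on |1> is exp(3*I*pi/4)/4 + 3*I/4.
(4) The final state's coefficient on |0> equals sqrt(3)*(-exp(I*pi/4) + I)/4.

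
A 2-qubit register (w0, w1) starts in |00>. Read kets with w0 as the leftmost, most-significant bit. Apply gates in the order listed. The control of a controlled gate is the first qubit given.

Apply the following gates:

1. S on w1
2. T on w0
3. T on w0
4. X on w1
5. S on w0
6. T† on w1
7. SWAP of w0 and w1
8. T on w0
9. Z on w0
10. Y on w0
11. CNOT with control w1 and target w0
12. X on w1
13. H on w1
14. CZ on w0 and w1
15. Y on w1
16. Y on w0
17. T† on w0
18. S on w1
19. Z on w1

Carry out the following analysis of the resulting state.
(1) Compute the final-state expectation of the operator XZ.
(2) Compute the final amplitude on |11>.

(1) The expectation value of XZ is 0.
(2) The amplitude on |11> is sqrt(2)*exp(3*I*pi/4)/2.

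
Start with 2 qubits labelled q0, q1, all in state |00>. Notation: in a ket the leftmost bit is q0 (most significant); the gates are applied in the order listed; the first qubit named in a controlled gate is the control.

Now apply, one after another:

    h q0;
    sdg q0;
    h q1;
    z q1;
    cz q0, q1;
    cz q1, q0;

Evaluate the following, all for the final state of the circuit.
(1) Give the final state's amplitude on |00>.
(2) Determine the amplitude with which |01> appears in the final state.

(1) The final state's coefficient on |00> equals 1/2.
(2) The final state's coefficient on |01> equals -1/2.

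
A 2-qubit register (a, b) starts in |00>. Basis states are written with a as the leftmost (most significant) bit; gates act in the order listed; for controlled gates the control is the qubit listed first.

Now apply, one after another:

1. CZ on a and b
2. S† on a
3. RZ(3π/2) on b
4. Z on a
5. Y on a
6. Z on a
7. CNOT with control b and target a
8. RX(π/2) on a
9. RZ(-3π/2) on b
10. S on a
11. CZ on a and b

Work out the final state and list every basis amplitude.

The final amplitudes are -sqrt(2)/2 on |00>, 0 on |01>, sqrt(2)/2 on |10>, 0 on |11>.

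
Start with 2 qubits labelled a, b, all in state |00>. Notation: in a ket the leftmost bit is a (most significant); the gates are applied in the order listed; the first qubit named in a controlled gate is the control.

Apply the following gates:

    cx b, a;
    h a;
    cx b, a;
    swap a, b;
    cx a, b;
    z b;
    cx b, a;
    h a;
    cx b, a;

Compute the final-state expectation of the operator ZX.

The expectation value of ZX is 1.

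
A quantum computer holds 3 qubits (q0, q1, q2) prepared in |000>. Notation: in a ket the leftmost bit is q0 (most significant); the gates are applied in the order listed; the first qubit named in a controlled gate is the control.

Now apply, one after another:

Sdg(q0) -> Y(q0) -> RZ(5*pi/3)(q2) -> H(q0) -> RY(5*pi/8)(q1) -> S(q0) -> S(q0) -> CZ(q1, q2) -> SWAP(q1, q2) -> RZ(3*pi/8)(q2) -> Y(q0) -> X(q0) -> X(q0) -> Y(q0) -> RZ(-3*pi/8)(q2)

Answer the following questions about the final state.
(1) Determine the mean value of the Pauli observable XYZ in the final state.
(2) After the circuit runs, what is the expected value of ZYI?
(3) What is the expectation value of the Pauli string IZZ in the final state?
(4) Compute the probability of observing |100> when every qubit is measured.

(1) In the final state, XYZ has expectation 0. Key observation: the block from step 10 through step 15 cancels to the identity and can be dropped.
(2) In the final state, ZYI has expectation 0.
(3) In the final state, IZZ has expectation -sqrt(2 - sqrt(2))/2.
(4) Outcome |100> occurs with probability 1/4 - sqrt(2 - sqrt(2))/8.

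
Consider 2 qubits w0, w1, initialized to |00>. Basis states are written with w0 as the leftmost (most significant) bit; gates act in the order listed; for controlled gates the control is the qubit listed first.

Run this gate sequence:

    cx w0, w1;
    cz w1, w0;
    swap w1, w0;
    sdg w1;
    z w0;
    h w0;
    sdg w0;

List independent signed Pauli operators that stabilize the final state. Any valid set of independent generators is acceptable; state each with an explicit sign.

The final state is stabilized by the group generated by -YI, +IZ; other independent generating sets are equally valid.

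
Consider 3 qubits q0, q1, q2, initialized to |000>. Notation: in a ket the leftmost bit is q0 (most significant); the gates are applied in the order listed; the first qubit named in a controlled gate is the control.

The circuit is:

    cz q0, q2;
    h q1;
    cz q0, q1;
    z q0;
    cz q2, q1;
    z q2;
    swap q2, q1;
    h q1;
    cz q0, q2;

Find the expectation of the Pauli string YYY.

The observable YYY averages to 0.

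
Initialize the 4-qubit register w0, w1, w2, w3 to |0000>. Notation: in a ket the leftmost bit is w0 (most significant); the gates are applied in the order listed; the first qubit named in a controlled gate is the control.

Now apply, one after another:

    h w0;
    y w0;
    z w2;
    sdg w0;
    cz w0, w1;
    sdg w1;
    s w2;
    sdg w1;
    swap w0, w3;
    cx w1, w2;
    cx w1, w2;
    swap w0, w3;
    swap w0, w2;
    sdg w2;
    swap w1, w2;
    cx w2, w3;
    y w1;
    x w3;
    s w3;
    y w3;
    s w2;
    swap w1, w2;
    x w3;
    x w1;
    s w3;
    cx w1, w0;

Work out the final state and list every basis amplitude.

The final amplitudes are -sqrt(2)*I/2 on |1101>, sqrt(2)*I/2 on |1111>, and 0 on every other basis state. Key observation: gates 9-12 undo each other exactly, leaving only the rest of the circuit to track.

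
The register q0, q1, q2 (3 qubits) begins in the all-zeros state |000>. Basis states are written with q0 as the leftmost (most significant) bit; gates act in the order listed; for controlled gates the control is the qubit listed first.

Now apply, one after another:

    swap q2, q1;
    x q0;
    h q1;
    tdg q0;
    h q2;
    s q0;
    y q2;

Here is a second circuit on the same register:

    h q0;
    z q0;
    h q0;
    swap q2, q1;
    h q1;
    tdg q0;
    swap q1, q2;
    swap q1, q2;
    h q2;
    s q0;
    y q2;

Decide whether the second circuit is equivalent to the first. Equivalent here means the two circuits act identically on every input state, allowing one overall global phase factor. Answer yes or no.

Yes — the two circuits implement the same unitary up to a global phase.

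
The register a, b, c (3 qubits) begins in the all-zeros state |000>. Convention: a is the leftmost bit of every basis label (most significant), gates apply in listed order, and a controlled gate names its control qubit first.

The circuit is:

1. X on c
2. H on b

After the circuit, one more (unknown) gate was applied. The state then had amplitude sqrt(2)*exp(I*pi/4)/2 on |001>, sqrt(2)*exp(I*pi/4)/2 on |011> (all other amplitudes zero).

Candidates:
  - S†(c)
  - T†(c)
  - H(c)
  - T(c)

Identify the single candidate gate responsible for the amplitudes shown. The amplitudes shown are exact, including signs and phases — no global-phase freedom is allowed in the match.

The unique candidate consistent with the amplitudes is T(c).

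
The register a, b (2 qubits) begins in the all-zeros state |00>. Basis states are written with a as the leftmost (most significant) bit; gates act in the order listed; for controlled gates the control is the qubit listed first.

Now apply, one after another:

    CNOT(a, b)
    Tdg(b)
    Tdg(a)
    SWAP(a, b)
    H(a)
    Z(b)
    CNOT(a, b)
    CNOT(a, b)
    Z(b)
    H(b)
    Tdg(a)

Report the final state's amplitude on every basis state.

The final amplitudes are 1/2 on |00>, 1/2 on |01>, -exp(3*I*pi/4)/2 on |10>, -exp(3*I*pi/4)/2 on |11>. Key observation: gates 6-9 undo each other exactly, leaving only the rest of the circuit to track.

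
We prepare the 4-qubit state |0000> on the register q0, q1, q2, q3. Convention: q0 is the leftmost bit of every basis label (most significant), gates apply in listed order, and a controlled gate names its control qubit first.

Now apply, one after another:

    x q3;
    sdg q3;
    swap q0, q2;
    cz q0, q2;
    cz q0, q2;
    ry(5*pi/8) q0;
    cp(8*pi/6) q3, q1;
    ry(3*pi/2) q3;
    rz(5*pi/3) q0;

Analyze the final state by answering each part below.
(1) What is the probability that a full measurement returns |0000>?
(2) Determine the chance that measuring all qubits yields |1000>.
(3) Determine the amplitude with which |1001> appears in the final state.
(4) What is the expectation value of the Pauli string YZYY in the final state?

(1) Outcome |0000> occurs with probability 1/4 - sqrt(2 - sqrt(2))/8.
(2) The probability of measuring |1000> is sqrt(2 - sqrt(2))/8 + 1/4.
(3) |1001> carries amplitude -sqrt(2)*exp(I*pi/3)*sin(5*pi/16)/2 in the final state.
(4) In the final state, YZYY has expectation 0.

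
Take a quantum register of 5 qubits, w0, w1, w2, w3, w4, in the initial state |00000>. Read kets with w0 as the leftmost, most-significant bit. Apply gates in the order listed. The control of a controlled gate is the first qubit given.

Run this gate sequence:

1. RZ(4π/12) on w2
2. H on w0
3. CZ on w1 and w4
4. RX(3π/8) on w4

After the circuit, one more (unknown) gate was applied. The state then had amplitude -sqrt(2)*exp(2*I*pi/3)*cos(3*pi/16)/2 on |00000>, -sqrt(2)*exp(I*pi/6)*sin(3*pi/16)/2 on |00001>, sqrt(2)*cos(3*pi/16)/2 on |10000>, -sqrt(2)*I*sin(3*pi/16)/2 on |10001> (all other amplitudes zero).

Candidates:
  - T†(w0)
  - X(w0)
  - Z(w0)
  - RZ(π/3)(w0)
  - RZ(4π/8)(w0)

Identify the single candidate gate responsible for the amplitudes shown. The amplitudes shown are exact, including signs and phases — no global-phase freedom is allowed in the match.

It was RZ(π/3)(w0) that produced the state shown.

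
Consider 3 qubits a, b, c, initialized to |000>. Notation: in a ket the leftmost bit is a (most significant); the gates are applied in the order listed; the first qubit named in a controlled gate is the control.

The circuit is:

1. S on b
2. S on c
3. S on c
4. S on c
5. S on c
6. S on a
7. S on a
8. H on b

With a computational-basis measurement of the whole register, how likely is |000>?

The probability of measuring |000> is 1/2. Key observation: the block from step 2 through step 5 cancels to the identity and can be dropped.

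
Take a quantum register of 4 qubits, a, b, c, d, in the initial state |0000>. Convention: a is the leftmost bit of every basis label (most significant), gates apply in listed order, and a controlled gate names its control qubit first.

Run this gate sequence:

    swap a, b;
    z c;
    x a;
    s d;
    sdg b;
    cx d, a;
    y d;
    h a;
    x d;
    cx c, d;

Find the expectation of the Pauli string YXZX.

In the final state, YXZX has expectation 0.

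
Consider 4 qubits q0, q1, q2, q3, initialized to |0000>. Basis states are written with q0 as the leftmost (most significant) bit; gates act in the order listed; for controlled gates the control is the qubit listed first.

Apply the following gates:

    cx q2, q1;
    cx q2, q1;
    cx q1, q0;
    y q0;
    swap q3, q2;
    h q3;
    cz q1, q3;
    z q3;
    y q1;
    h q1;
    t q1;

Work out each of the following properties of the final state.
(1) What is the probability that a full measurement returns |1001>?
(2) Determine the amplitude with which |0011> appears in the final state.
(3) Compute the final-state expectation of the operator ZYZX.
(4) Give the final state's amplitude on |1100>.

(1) The probability of measuring |1001> is 1/4.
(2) |0011> carries amplitude 0 in the final state.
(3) The expectation value of ZYZX is -sqrt(2)/2.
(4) The amplitude on |1100> is exp(I*pi/4)/2.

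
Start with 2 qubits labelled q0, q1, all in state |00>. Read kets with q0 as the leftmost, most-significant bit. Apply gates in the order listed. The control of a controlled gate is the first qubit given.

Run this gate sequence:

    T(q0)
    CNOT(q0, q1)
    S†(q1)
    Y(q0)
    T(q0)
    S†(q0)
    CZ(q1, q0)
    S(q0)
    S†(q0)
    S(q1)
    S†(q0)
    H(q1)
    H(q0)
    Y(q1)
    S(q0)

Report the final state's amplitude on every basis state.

After the circuit, the state carries amplitude -exp(I*pi/4)/2 on |00>, exp(I*pi/4)/2 on |01>, exp(3*I*pi/4)/2 on |10>, -exp(3*I*pi/4)/2 on |11>.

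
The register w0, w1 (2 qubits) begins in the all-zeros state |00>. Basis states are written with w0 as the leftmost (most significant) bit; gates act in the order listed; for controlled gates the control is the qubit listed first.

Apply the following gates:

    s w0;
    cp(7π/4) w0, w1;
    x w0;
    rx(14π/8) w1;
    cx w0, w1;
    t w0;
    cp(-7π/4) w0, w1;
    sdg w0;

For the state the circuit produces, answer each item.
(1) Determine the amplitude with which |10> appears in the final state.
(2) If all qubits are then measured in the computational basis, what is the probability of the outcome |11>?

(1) |10> carries amplitude -sqrt(2 - sqrt(2))*exp(I*pi/4)/2 in the final state.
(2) Outcome |11> occurs with probability sqrt(2)/4 + 1/2.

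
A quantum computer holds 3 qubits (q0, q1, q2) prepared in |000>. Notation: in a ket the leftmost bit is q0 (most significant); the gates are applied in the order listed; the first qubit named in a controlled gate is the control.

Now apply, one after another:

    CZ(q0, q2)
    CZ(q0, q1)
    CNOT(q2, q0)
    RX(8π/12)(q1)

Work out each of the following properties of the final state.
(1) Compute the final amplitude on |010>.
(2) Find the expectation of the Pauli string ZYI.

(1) |010> carries amplitude -sqrt(3)*I/2 in the final state.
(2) In the final state, ZYI has expectation -sqrt(3)/2.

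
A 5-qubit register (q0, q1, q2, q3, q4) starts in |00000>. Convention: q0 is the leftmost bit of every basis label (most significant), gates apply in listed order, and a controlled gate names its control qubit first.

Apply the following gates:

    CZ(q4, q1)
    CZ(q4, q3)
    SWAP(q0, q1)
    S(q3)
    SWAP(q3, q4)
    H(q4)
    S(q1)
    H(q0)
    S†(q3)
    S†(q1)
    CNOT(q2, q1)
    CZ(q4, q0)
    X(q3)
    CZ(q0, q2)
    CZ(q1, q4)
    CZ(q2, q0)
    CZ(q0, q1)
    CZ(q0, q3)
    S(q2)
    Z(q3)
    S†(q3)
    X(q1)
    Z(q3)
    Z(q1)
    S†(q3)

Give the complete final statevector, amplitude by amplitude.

The resulting statevector has amplitude 1/2 on |01010>, 1/2 on |01011>, -1/2 on |11010>, 1/2 on |11011>, and 0 on every other basis state.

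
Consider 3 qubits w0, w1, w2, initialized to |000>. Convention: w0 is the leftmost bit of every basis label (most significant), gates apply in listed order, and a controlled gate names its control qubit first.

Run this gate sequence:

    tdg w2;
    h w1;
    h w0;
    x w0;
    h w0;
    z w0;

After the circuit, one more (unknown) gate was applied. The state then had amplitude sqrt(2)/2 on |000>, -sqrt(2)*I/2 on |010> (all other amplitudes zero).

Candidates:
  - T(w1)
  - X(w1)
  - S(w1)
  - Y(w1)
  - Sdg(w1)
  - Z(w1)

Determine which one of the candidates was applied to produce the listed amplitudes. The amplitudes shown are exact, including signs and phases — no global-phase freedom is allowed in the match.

The applied gate was Sdg(w1). Key observation: the block from step 3 through step 6 cancels to the identity and can be dropped.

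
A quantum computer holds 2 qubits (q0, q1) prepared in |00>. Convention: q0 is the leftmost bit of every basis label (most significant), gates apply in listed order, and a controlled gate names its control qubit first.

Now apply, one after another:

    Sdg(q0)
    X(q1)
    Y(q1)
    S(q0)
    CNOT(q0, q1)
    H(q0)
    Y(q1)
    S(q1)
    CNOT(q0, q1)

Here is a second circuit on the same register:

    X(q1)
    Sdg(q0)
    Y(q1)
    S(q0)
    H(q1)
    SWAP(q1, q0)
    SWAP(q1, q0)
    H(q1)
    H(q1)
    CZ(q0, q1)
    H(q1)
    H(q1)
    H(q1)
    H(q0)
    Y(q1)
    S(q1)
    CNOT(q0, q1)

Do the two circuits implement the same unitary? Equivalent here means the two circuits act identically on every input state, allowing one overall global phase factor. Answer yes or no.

Yes: on every input state the two circuits agree up to one overall phase factor.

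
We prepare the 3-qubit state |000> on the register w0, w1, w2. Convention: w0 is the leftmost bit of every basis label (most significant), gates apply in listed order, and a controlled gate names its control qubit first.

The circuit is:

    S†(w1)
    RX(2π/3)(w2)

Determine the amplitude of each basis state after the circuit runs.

The resulting statevector has amplitude 1/2 on |000>, -sqrt(3)*I/2 on |001>, and 0 on every other basis state.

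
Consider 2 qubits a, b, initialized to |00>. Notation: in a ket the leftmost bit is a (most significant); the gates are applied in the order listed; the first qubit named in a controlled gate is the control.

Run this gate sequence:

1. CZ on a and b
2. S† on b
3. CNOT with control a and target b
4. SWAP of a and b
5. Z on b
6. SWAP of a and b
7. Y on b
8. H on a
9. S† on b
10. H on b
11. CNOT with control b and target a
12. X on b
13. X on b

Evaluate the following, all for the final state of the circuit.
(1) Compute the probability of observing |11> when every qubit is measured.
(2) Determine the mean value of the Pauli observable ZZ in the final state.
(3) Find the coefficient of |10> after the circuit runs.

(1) Outcome |11> occurs with probability 1/4.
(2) The expectation value of ZZ is 0.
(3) |10> carries amplitude 1/2 in the final state.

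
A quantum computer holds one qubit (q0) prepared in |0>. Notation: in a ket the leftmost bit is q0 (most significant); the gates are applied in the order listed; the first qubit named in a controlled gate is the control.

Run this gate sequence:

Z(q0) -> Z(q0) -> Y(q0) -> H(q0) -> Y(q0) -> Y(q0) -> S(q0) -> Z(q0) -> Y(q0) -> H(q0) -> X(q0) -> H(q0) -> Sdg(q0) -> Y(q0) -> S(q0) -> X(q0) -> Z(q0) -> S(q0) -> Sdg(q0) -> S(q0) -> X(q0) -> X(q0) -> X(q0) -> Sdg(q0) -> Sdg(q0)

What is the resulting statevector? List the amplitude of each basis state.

After the circuit, the state carries amplitude sqrt(2)*I/2 on |0>, sqrt(2)*I/2 on |1>.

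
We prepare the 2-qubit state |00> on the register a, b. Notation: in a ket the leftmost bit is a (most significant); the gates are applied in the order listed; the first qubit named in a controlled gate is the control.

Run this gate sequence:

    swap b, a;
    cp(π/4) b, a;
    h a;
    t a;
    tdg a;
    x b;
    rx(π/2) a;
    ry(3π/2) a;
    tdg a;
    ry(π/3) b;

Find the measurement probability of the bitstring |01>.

Outcome |01> occurs with probability 3/4.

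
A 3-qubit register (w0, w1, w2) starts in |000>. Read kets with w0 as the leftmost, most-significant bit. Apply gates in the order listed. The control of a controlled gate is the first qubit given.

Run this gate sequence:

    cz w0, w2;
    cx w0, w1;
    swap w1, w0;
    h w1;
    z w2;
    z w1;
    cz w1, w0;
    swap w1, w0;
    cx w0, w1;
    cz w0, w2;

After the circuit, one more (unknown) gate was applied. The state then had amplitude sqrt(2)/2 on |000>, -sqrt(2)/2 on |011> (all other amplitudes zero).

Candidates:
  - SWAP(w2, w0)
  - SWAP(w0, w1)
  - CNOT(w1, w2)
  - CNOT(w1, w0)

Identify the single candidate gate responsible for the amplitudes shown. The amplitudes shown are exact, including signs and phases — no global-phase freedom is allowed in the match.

It was SWAP(w2, w0) that produced the state shown.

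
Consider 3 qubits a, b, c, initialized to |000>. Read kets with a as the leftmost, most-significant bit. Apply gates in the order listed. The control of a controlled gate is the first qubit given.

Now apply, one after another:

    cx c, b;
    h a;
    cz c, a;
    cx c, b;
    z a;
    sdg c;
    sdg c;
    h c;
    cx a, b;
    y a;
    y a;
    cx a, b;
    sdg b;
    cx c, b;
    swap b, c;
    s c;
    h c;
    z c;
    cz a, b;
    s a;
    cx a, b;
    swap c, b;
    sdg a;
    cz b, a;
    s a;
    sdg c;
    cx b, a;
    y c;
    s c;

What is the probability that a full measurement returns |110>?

A full measurement returns |110> with probability 1/8.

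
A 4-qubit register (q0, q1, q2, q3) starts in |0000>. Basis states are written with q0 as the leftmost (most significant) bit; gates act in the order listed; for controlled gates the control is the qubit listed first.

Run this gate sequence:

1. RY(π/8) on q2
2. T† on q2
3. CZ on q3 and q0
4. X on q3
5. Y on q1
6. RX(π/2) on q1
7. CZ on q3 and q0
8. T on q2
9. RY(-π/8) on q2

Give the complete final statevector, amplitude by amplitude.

The final amplitudes are sqrt(2)/2 on |0001>, sqrt(2)*I/2 on |0101>, and 0 on every other basis state.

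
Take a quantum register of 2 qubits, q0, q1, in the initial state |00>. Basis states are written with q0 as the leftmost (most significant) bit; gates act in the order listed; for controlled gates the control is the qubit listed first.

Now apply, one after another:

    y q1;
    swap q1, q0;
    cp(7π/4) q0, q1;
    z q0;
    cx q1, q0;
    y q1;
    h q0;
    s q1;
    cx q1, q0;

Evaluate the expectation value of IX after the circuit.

The expectation value of IX is 0.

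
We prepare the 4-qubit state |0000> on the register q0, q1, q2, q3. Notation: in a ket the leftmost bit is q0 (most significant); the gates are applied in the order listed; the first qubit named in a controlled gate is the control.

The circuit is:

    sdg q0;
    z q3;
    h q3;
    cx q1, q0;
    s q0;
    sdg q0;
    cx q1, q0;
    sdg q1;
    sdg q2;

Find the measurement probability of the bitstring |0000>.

The probability of measuring |0000> is 1/2. Key observation: the block from step 4 through step 7 cancels to the identity and can be dropped.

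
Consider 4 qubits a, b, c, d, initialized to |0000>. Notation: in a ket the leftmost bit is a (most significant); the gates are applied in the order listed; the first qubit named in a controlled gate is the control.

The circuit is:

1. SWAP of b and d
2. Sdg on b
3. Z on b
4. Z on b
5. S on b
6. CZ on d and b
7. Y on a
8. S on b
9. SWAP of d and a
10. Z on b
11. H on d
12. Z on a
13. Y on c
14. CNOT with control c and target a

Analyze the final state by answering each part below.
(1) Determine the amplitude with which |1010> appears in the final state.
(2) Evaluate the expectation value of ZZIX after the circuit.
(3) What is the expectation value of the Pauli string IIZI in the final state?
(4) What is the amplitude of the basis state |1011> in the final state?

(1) The amplitude on |1010> is -sqrt(2)/2. Key observation: gates 2-5 undo each other exactly, leaving only the rest of the circuit to track.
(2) In the final state, ZZIX has expectation 1.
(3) The observable IIZI averages to -1.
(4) The amplitude on |1011> is sqrt(2)/2.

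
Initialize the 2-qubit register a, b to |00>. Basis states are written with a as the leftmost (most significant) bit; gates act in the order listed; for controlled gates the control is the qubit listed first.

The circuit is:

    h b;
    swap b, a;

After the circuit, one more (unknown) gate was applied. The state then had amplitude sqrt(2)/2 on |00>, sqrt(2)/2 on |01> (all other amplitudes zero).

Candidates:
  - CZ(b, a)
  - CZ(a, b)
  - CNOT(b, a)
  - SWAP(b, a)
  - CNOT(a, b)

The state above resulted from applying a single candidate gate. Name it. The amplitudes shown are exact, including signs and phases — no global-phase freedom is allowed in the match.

The applied gate was SWAP(b, a).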